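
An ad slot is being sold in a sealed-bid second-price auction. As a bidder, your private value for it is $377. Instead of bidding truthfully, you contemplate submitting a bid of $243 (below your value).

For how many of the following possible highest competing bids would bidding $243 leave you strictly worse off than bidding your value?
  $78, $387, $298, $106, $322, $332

3

The deviation hurts exactly when the highest competing bid lies strictly between $243 and $377 — underbidding then forfeits a profitable win.
$78: below both → same outcome either way.
$387: above both → same outcome either way.
$298: inside the interval → strictly worse (loss $79).
$106: below both → same outcome either way.
$322: inside the interval → strictly worse (loss $55).
$332: inside the interval → strictly worse (loss $45).
Count: 3.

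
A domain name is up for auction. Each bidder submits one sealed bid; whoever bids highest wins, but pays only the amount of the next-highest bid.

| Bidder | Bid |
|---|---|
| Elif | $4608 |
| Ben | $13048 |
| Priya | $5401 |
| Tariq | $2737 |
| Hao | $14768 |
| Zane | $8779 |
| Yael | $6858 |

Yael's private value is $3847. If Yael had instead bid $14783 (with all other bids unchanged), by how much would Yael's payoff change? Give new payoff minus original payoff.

The highest bid among the other bidders is $14768; Yael's bid doesn't change that.
Original bid $6858: Yael is not highest (top rival bid is $14768); payoff $0.
Alternative bid $14783: Yael is highest, pays the top rival bid $14768; payoff $3847 − $14768 = −$10921.
Change in payoff = −$10921 − ($0) = −$10921.

−$10921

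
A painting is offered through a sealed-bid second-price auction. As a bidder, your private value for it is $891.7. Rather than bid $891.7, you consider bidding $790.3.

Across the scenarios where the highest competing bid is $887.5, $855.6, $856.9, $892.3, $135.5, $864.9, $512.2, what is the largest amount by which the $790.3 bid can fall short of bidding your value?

$36.1

$887.5: truthful gives $4.2, deviation gives $0 → loss $4.2.
$855.6: truthful gives $36.1, deviation gives $0 → loss $36.1.
$856.9: truthful gives $34.8, deviation gives $0 → loss $34.8.
$892.3: same outcome either way → loss $0.
$135.5: same outcome either way → loss $0.
$864.9: truthful gives $26.8, deviation gives $0 → loss $26.8.
$512.2: same outcome either way → loss $0.
Maximum loss: $36.1.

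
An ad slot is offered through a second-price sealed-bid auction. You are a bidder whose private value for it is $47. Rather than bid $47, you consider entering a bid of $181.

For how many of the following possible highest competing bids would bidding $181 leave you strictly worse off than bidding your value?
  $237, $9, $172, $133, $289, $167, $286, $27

The deviation hurts exactly when the highest competing bid lies strictly between $47 and $181 — overbidding then wins at a price above your value.
$237: above both → same outcome either way.
$9: below both → same outcome either way.
$172: inside the interval → strictly worse (loss $125).
$133: inside the interval → strictly worse (loss $86).
$289: above both → same outcome either way.
$167: inside the interval → strictly worse (loss $120).
$286: above both → same outcome either way.
$27: below both → same outcome either way.
Count: 3.

3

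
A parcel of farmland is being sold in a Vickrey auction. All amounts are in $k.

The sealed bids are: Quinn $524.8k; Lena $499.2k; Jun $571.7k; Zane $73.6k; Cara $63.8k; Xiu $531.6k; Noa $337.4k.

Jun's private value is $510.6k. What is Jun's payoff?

−$21k

Highest bid: Jun at $571.7k, so Jun wins.
Second-highest bid: Xiu at $531.6k — that is the price the winner pays.
Jun's payoff = value − price = $510.6k − $531.6k = −$21k.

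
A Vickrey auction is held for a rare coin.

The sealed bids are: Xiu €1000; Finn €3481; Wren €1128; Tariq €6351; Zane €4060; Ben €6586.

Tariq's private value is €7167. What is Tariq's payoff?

Highest bid: Ben at €6586, so Ben wins.
Second-highest bid: Tariq at €6351 — that is the price the winner pays.
Tariq did not win, so Tariq pays nothing and receives nothing: payoff €0.

€0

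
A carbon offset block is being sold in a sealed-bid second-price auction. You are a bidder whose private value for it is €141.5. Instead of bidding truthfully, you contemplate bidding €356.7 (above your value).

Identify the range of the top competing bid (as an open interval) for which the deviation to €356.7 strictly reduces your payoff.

(€141.5, €356.7)

If the competing bid is below €141.5, both bids win at the same price — no difference.
If it is above €356.7, both bids lose — no difference.
If it lies strictly between €141.5 and €356.7, bidding your value loses (payoff 0) while bidding €356.7 wins at a price above your value (payoff negative).
So the deviation strictly hurts on the open interval (€141.5, €356.7).
Truthful bidding weakly dominates here: raising your bid can only win items priced above your value, and lowering it can only forfeit items priced below.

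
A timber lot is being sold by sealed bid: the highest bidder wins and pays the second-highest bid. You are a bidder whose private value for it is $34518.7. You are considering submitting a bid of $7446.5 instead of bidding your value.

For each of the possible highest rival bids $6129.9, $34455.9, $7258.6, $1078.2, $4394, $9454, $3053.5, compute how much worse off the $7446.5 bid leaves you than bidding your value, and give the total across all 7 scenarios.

$25127.5

The deviation costs you only when the competing bid falls strictly between $7446.5 and $34518.7; elsewhere both bids give the same outcome.
$6129.9: outcomes coincide → loss $0.
$34455.9: truthful payoff $62.8, deviation payoff $0 → loss $62.8.
$7258.6: outcomes coincide → loss $0.
$1078.2: outcomes coincide → loss $0.
$4394: outcomes coincide → loss $0.
$9454: truthful payoff $25064.7, deviation payoff $0 → loss $25064.7.
$3053.5: outcomes coincide → loss $0.
Total loss = $62.8 + $25064.7 = $25127.5.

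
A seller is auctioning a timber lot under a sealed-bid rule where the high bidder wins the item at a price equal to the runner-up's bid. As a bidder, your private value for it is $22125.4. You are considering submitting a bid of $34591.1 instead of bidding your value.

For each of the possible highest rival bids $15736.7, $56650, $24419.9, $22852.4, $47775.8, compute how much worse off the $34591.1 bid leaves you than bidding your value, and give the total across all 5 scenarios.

The deviation costs you only when the competing bid falls strictly between $22125.4 and $34591.1; elsewhere both bids give the same outcome.
$15736.7: outcomes coincide → loss $0.
$56650: outcomes coincide → loss $0.
$24419.9: truthful payoff $0, deviation payoff −$2294.5 → loss $2294.5.
$22852.4: truthful payoff $0, deviation payoff −$727 → loss $727.
$47775.8: outcomes coincide → loss $0.
Total loss = $2294.5 + $727 = $3021.5.

$3021.5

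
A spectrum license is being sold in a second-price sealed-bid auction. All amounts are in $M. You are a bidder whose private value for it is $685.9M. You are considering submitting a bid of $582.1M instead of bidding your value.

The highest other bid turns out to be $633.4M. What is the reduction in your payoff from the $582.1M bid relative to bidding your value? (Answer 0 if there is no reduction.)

$52.5M

Bidding your value $685.9M: you win (since $685.9M > $633.4M) and pay $633.4M. Payoff $52.5M.
Bidding $582.1M: you lose. Payoff $0M.
The competing bid $633.4M lies between your shaded bid and your value, so underbidding forfeits an item you could have won at a profitable price.
Loss from deviating = $52.5M − ($0M) = $52.5M.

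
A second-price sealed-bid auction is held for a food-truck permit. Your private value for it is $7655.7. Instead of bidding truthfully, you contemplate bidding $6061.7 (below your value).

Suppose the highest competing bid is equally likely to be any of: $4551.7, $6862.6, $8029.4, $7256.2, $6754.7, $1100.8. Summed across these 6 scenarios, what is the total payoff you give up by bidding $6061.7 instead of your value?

$2093.6

The deviation costs you only when the competing bid falls strictly between $6061.7 and $7655.7; elsewhere both bids give the same outcome.
$4551.7: outcomes coincide → loss $0.
$6862.6: truthful payoff $793.1, deviation payoff $0 → loss $793.1.
$8029.4: outcomes coincide → loss $0.
$7256.2: truthful payoff $399.5, deviation payoff $0 → loss $399.5.
$6754.7: truthful payoff $901, deviation payoff $0 → loss $901.
$1100.8: outcomes coincide → loss $0.
Total loss = $793.1 + $399.5 + $901 = $2093.6.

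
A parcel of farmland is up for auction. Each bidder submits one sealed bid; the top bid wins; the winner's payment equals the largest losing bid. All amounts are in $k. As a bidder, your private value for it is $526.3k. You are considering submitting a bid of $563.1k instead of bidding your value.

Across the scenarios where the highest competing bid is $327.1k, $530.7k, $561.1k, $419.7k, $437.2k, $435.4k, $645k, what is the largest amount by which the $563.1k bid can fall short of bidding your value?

$327.1k: same outcome either way → loss $0k.
$530.7k: truthful gives $0k, deviation gives −$4.4k → loss $4.4k.
$561.1k: truthful gives $0k, deviation gives −$34.8k → loss $34.8k.
$419.7k: same outcome either way → loss $0k.
$437.2k: same outcome either way → loss $0k.
$435.4k: same outcome either way → loss $0k.
$645k: same outcome either way → loss $0k.
Maximum loss: $34.8k.

$34.8k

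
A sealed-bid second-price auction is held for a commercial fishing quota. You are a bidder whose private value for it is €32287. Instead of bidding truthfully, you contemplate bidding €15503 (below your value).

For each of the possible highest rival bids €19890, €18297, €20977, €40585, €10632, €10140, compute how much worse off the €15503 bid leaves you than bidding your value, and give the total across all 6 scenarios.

€37697

The deviation costs you only when the competing bid falls strictly between €15503 and €32287; elsewhere both bids give the same outcome.
€19890: truthful payoff €12397, deviation payoff €0 → loss €12397.
€18297: truthful payoff €13990, deviation payoff €0 → loss €13990.
€20977: truthful payoff €11310, deviation payoff €0 → loss €11310.
€40585: outcomes coincide → loss €0.
€10632: outcomes coincide → loss €0.
€10140: outcomes coincide → loss €0.
Total loss = €12397 + €13990 + €11310 = €37697.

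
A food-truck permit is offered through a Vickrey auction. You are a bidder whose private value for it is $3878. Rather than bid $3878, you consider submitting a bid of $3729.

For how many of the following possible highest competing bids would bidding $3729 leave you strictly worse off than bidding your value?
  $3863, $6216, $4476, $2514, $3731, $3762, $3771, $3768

The deviation hurts exactly when the highest competing bid lies strictly between $3729 and $3878 — underbidding then forfeits a profitable win.
$3863: inside the interval → strictly worse (loss $15).
$6216: above both → same outcome either way.
$4476: above both → same outcome either way.
$2514: below both → same outcome either way.
$3731: inside the interval → strictly worse (loss $147).
$3762: inside the interval → strictly worse (loss $116).
$3771: inside the interval → strictly worse (loss $107).
$3768: inside the interval → strictly worse (loss $110).
Count: 5.

5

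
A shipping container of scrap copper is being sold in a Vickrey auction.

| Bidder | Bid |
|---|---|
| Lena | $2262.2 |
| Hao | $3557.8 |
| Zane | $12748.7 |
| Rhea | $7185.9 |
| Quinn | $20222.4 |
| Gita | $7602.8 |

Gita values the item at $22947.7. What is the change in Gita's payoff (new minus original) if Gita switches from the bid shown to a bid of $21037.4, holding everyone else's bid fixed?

The highest bid among the other bidders is $20222.4; Gita's bid doesn't change that.
Original bid $7602.8: Gita is not highest (top rival bid is $20222.4); payoff $0.
Alternative bid $21037.4: Gita is highest, pays the top rival bid $20222.4; payoff $22947.7 − $20222.4 = $2725.3.
Change in payoff = $2725.3 − ($0) = $2725.3.

$2725.3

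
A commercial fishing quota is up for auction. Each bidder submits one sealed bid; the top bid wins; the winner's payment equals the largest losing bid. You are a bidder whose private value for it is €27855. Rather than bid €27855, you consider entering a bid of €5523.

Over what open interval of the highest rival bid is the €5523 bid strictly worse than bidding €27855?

If the competing bid is below €5523, both bids win at the same price — no difference.
If it is above €27855, both bids lose — no difference.
If it lies strictly between €5523 and €27855, bidding your value wins at a price below your value (positive payoff) while bidding €5523 loses (payoff 0).
So the deviation strictly hurts on the open interval (€5523, €27855).

(€5523, €27855)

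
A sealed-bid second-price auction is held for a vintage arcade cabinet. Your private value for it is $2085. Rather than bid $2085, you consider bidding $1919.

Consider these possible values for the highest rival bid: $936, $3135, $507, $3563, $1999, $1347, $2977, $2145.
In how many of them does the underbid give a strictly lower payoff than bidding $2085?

The deviation hurts exactly when the highest competing bid lies strictly between $1919 and $2085 — underbidding then forfeits a profitable win.
$936: below both → same outcome either way.
$3135: above both → same outcome either way.
$507: below both → same outcome either way.
$3563: above both → same outcome either way.
$1999: inside the interval → strictly worse (loss $86).
$1347: below both → same outcome either way.
$2977: above both → same outcome either way.
$2145: above both → same outcome either way.
Count: 1.

1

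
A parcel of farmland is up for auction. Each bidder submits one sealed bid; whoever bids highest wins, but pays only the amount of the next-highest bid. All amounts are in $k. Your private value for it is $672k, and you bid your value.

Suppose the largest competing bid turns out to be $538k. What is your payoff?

$134k

Your bid $672k exceeds the highest competing bid $538k, so you win.
In a second-price auction the winner pays the second-highest bid, $538k.
Payoff = value − price = $672k − $538k = $134k.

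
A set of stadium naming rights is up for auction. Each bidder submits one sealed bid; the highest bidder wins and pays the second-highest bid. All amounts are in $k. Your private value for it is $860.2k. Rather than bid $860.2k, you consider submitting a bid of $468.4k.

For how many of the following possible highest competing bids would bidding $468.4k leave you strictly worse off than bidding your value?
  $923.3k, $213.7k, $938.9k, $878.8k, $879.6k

0

The deviation hurts exactly when the highest competing bid lies strictly between $468.4k and $860.2k — underbidding then forfeits a profitable win.
$923.3k: above both → same outcome either way.
$213.7k: below both → same outcome either way.
$938.9k: above both → same outcome either way.
$878.8k: above both → same outcome either way.
$879.6k: above both → same outcome either way.
Count: 0.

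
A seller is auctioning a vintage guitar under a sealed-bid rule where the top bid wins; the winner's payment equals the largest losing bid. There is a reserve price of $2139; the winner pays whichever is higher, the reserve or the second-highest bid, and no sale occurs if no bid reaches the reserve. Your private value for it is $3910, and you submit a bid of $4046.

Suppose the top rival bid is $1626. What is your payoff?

$1771

Your bid $4046 is the highest and exceeds the reserve.
Price = max(second-highest bid, reserve) = max($1626, $2139) = $2139.
Payoff = $3910 − $2139 = $1771.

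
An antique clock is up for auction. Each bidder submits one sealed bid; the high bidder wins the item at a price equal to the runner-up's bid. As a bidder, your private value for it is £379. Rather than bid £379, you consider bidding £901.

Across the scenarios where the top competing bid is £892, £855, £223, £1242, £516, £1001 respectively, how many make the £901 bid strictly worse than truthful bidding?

3

The deviation hurts exactly when the highest competing bid lies strictly between £379 and £901 — overbidding then wins at a price above your value.
£892: inside the interval → strictly worse (loss £513).
£855: inside the interval → strictly worse (loss £476).
£223: below both → same outcome either way.
£1242: above both → same outcome either way.
£516: inside the interval → strictly worse (loss £137).
£1001: above both → same outcome either way.
Count: 3.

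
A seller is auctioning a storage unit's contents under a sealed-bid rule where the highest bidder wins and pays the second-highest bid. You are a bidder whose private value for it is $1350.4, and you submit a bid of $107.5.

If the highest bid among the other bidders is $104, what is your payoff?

$1246.4

Your bid $107.5 exceeds the highest competing bid $104, so you win.
In a second-price auction the winner pays the second-highest bid, $104.
Payoff = value − price = $1350.4 − $104 = $1246.4.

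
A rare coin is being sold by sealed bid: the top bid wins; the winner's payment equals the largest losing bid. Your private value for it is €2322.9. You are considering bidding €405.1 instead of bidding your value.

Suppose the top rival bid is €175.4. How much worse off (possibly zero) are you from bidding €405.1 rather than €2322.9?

€0

Bidding your value €2322.9: you win (since €2322.9 > €175.4) and pay €175.4. Payoff €2147.5.
Bidding €405.1: you win and pay €175.4. Payoff €2322.9 − €175.4 = €2147.5.
Difference = €2147.5 − €2147.5 = €0; both bids lead to the same outcome because the competing bid is below both your value and your alternative bid.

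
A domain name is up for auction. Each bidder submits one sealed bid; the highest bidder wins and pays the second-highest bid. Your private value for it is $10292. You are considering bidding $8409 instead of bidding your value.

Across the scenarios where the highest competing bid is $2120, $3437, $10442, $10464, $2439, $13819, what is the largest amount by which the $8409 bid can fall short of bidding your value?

$2120: same outcome either way → loss $0.
$3437: same outcome either way → loss $0.
$10442: same outcome either way → loss $0.
$10464: same outcome either way → loss $0.
$2439: same outcome either way → loss $0.
$13819: same outcome either way → loss $0.
Maximum loss: $0.

$0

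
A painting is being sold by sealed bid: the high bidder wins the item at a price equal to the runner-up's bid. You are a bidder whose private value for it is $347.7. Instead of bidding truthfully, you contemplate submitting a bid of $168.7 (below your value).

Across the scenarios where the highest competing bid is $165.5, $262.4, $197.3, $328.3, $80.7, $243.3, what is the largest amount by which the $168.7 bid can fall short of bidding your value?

$165.5: same outcome either way → loss $0.
$262.4: truthful gives $85.3, deviation gives $0 → loss $85.3.
$197.3: truthful gives $150.4, deviation gives $0 → loss $150.4.
$328.3: truthful gives $19.4, deviation gives $0 → loss $19.4.
$80.7: same outcome either way → loss $0.
$243.3: truthful gives $104.4, deviation gives $0 → loss $104.4.
Maximum loss: $150.4.

$150.4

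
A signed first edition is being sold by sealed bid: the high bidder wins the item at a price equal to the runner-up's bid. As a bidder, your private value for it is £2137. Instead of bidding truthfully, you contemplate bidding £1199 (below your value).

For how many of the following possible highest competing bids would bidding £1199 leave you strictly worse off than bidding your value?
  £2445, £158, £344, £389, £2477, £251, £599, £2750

The deviation hurts exactly when the highest competing bid lies strictly between £1199 and £2137 — underbidding then forfeits a profitable win.
£2445: above both → same outcome either way.
£158: below both → same outcome either way.
£344: below both → same outcome either way.
£389: below both → same outcome either way.
£2477: above both → same outcome either way.
£251: below both → same outcome either way.
£599: below both → same outcome either way.
£2750: above both → same outcome either way.
Count: 0.

0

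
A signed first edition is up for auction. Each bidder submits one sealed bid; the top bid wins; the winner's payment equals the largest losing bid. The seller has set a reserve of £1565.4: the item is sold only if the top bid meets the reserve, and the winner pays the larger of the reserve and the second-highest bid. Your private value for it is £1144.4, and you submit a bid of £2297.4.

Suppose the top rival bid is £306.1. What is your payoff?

Your bid £2297.4 is the highest and exceeds the reserve.
Price = max(second-highest bid, reserve) = max(£306.1, £1565.4) = £1565.4.
Payoff = £1144.4 − £1565.4 = −£421.

−£421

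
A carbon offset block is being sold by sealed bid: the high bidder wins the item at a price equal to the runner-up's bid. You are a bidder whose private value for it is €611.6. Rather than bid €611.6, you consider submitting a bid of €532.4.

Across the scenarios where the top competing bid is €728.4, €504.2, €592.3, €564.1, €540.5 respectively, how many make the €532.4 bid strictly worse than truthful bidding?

The deviation hurts exactly when the highest competing bid lies strictly between €532.4 and €611.6 — underbidding then forfeits a profitable win.
€728.4: above both → same outcome either way.
€504.2: below both → same outcome either way.
€592.3: inside the interval → strictly worse (loss €19.3).
€564.1: inside the interval → strictly worse (loss €47.5).
€540.5: inside the interval → strictly worse (loss €71.1).
Count: 3.

3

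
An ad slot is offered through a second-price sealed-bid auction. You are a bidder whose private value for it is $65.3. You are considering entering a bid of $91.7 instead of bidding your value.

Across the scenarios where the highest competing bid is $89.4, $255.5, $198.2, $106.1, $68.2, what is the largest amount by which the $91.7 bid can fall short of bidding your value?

$24.1

$89.4: truthful gives $0, deviation gives −$24.1 → loss $24.1.
$255.5: same outcome either way → loss $0.
$198.2: same outcome either way → loss $0.
$106.1: same outcome either way → loss $0.
$68.2: truthful gives $0, deviation gives −$2.9 → loss $2.9.
Maximum loss: $24.1.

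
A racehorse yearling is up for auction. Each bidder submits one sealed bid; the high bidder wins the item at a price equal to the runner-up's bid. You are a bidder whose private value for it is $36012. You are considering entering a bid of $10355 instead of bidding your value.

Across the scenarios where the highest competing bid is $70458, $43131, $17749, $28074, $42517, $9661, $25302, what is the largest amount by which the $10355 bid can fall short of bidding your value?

$18263

$70458: same outcome either way → loss $0.
$43131: same outcome either way → loss $0.
$17749: truthful gives $18263, deviation gives $0 → loss $18263.
$28074: truthful gives $7938, deviation gives $0 → loss $7938.
$42517: same outcome either way → loss $0.
$9661: same outcome either way → loss $0.
$25302: truthful gives $10710, deviation gives $0 → loss $10710.
Maximum loss: $18263.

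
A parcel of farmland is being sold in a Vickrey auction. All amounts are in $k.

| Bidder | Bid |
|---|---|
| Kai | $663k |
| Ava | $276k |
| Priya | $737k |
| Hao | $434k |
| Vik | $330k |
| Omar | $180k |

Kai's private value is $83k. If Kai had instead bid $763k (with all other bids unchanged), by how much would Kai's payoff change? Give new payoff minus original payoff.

The highest bid among the other bidders is $737k; Kai's bid doesn't change that.
Original bid $663k: Kai is not highest (top rival bid is $737k); payoff $0k.
Alternative bid $763k: Kai is highest, pays the top rival bid $737k; payoff $83k − $737k = −$654k.
Change in payoff = −$654k − ($0k) = −$654k.

−$654k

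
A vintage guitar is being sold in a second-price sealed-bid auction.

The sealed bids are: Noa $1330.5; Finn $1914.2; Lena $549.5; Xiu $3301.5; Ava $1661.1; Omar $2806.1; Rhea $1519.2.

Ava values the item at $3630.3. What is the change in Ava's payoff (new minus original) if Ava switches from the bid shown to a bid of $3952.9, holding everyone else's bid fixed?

$328.8

The highest bid among the other bidders is $3301.5; Ava's bid doesn't change that.
Original bid $1661.1: Ava is not highest (top rival bid is $3301.5); payoff $0.
Alternative bid $3952.9: Ava is highest, pays the top rival bid $3301.5; payoff $3630.3 − $3301.5 = $328.8.
Change in payoff = $328.8 − ($0) = $328.8.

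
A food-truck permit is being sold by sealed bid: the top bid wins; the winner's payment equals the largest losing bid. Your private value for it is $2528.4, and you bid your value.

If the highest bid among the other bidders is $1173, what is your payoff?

Your bid $2528.4 exceeds the highest competing bid $1173, so you win.
In a second-price auction the winner pays the second-highest bid, $1173.
Payoff = value − price = $2528.4 − $1173 = $1355.4.

$1355.4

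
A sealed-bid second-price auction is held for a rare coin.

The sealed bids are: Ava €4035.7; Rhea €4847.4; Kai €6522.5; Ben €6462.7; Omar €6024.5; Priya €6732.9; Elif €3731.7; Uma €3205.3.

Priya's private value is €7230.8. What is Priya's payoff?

€708.3

Highest bid: Priya at €6732.9, so Priya wins.
Second-highest bid: Kai at €6522.5 — that is the price the winner pays.
Priya's payoff = value − price = €7230.8 − €6522.5 = €708.3.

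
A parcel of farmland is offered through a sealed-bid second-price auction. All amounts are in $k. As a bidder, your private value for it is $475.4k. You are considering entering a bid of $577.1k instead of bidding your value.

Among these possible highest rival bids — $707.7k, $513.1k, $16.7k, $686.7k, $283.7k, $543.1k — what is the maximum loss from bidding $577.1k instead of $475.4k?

$67.7k

$707.7k: same outcome either way → loss $0k.
$513.1k: truthful gives $0k, deviation gives −$37.7k → loss $37.7k.
$16.7k: same outcome either way → loss $0k.
$686.7k: same outcome either way → loss $0k.
$283.7k: same outcome either way → loss $0k.
$543.1k: truthful gives $0k, deviation gives −$67.7k → loss $67.7k.
Maximum loss: $67.7k.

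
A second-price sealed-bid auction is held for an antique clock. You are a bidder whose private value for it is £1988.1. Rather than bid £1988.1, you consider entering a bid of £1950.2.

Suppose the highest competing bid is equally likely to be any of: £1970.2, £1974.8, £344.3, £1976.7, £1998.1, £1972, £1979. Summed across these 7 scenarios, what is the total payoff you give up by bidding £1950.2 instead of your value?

The deviation costs you only when the competing bid falls strictly between £1950.2 and £1988.1; elsewhere both bids give the same outcome.
£1970.2: truthful payoff £17.9, deviation payoff £0 → loss £17.9.
£1974.8: truthful payoff £13.3, deviation payoff £0 → loss £13.3.
£344.3: outcomes coincide → loss £0.
£1976.7: truthful payoff £11.4, deviation payoff £0 → loss £11.4.
£1998.1: outcomes coincide → loss £0.
£1972: truthful payoff £16.1, deviation payoff £0 → loss £16.1.
£1979: truthful payoff £9.1, deviation payoff £0 → loss £9.1.
Total loss = £17.9 + £13.3 + £11.4 + £16.1 + £9.1 = £67.8.

£67.8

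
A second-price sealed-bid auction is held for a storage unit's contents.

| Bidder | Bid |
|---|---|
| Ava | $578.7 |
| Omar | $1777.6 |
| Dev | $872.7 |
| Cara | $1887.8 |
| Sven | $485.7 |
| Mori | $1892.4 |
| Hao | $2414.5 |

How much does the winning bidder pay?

Highest bid: Hao at $2414.5, so Hao wins.
Second-highest bid: Mori at $1892.4 — that is the price the winner pays.

$1892.4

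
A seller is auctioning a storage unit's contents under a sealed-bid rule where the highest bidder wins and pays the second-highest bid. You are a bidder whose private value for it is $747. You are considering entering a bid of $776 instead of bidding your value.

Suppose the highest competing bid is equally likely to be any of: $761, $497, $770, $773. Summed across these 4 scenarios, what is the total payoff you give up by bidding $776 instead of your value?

The deviation costs you only when the competing bid falls strictly between $747 and $776; elsewhere both bids give the same outcome.
$761: truthful payoff $0, deviation payoff −$14 → loss $14.
$497: outcomes coincide → loss $0.
$770: truthful payoff $0, deviation payoff −$23 → loss $23.
$773: truthful payoff $0, deviation payoff −$26 → loss $26.
Total loss = $14 + $23 + $26 = $63.

$63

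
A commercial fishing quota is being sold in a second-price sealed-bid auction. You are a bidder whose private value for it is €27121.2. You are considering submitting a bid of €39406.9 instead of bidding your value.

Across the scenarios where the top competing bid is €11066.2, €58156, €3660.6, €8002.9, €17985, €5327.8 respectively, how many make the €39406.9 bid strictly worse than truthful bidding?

0

The deviation hurts exactly when the highest competing bid lies strictly between €27121.2 and €39406.9 — overbidding then wins at a price above your value.
€11066.2: below both → same outcome either way.
€58156: above both → same outcome either way.
€3660.6: below both → same outcome either way.
€8002.9: below both → same outcome either way.
€17985: below both → same outcome either way.
€5327.8: below both → same outcome either way.
Count: 0.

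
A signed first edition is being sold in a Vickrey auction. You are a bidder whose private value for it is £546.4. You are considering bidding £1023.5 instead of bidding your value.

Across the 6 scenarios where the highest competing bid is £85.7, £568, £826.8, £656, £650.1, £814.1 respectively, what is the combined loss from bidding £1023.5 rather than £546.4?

£783

The deviation costs you only when the competing bid falls strictly between £546.4 and £1023.5; elsewhere both bids give the same outcome.
£85.7: outcomes coincide → loss £0.
£568: truthful payoff £0, deviation payoff −£21.6 → loss £21.6.
£826.8: truthful payoff £0, deviation payoff −£280.4 → loss £280.4.
£656: truthful payoff £0, deviation payoff −£109.6 → loss £109.6.
£650.1: truthful payoff £0, deviation payoff −£103.7 → loss £103.7.
£814.1: truthful payoff £0, deviation payoff −£267.7 → loss £267.7.
Total loss = £21.6 + £280.4 + £109.6 + £103.7 + £267.7 = £783.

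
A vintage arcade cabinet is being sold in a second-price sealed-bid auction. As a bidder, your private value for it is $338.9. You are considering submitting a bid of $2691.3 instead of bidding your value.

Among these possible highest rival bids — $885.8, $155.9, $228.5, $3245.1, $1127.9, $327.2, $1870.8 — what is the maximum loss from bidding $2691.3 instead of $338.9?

$1531.9

$885.8: truthful gives $0, deviation gives −$546.9 → loss $546.9.
$155.9: same outcome either way → loss $0.
$228.5: same outcome either way → loss $0.
$3245.1: same outcome either way → loss $0.
$1127.9: truthful gives $0, deviation gives −$789 → loss $789.
$327.2: same outcome either way → loss $0.
$1870.8: truthful gives $0, deviation gives −$1531.9 → loss $1531.9.
Maximum loss: $1531.9.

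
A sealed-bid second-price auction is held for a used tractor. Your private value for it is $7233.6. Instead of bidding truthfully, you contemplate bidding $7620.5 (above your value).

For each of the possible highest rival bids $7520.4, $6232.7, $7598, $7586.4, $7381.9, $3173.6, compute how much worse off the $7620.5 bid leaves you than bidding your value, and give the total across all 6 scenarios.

The deviation costs you only when the competing bid falls strictly between $7233.6 and $7620.5; elsewhere both bids give the same outcome.
$7520.4: truthful payoff $0, deviation payoff −$286.8 → loss $286.8.
$6232.7: outcomes coincide → loss $0.
$7598: truthful payoff $0, deviation payoff −$364.4 → loss $364.4.
$7586.4: truthful payoff $0, deviation payoff −$352.8 → loss $352.8.
$7381.9: truthful payoff $0, deviation payoff −$148.3 → loss $148.3.
$3173.6: outcomes coincide → loss $0.
Total loss = $286.8 + $364.4 + $352.8 + $148.3 = $1152.3.

$1152.3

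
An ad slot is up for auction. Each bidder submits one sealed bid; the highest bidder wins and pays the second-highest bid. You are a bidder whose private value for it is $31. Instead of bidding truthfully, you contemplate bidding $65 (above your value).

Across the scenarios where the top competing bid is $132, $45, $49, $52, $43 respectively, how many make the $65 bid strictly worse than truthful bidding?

The deviation hurts exactly when the highest competing bid lies strictly between $31 and $65 — overbidding then wins at a price above your value.
$132: above both → same outcome either way.
$45: inside the interval → strictly worse (loss $14).
$49: inside the interval → strictly worse (loss $18).
$52: inside the interval → strictly worse (loss $21).
$43: inside the interval → strictly worse (loss $12).
Count: 4.

4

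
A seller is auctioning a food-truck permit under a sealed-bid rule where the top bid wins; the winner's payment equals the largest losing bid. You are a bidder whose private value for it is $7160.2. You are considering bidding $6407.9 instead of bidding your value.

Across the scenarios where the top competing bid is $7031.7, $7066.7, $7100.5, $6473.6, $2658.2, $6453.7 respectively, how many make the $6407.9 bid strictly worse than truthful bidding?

The deviation hurts exactly when the highest competing bid lies strictly between $6407.9 and $7160.2 — underbidding then forfeits a profitable win.
$7031.7: inside the interval → strictly worse (loss $128.5).
$7066.7: inside the interval → strictly worse (loss $93.5).
$7100.5: inside the interval → strictly worse (loss $59.7).
$6473.6: inside the interval → strictly worse (loss $686.6).
$2658.2: below both → same outcome either way.
$6453.7: inside the interval → strictly worse (loss $706.5).
Count: 5.

5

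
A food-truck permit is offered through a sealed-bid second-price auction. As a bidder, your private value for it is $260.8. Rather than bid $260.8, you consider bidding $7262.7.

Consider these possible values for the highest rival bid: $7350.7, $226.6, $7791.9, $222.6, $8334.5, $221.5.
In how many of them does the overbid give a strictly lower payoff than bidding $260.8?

The deviation hurts exactly when the highest competing bid lies strictly between $260.8 and $7262.7 — overbidding then wins at a price above your value.
$7350.7: above both → same outcome either way.
$226.6: below both → same outcome either way.
$7791.9: above both → same outcome either way.
$222.6: below both → same outcome either way.
$8334.5: above both → same outcome either way.
$221.5: below both → same outcome either way.
Count: 0.

0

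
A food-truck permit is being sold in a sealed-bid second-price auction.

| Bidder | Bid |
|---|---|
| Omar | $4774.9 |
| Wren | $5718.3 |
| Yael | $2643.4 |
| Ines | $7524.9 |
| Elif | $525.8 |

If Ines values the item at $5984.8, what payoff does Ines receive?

Highest bid: Ines at $7524.9, so Ines wins.
Second-highest bid: Wren at $5718.3 — that is the price the winner pays.
Ines's payoff = value − price = $5984.8 − $5718.3 = $266.5.

$266.5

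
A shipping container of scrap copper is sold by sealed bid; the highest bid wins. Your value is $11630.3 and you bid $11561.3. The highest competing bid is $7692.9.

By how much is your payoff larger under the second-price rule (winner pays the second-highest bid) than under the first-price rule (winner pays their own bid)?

$3868.4

You have the highest bid, so you win under either rule.
Second-price: pay $7692.9 → payoff $3937.4.
First-price: pay your own bid $11561.3 → payoff $69.
Difference = $3937.4 − ($69) = $3868.4.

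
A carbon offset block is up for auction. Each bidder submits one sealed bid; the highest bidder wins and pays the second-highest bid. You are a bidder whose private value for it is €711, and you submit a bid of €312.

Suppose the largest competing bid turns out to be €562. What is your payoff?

Your bid €312 is below the highest competing bid €562, so you lose.
A losing bidder pays nothing and receives nothing: payoff = €0.

€0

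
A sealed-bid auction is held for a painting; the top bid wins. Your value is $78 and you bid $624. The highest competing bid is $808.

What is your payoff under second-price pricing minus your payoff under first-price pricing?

$0

Your bid $624 is below $808, so you lose under either rule.
Payoff is $0 in both cases; difference = $0.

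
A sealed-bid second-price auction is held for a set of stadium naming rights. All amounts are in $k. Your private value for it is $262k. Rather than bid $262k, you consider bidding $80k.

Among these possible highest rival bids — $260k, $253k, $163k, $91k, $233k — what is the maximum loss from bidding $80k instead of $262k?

$260k: truthful gives $2k, deviation gives $0k → loss $2k.
$253k: truthful gives $9k, deviation gives $0k → loss $9k.
$163k: truthful gives $99k, deviation gives $0k → loss $99k.
$91k: truthful gives $171k, deviation gives $0k → loss $171k.
$233k: truthful gives $29k, deviation gives $0k → loss $29k.
Maximum loss: $171k.

$171k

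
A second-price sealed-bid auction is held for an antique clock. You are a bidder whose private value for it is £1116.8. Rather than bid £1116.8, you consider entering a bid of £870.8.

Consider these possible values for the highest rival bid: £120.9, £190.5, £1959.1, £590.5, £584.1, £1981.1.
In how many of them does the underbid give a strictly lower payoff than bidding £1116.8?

The deviation hurts exactly when the highest competing bid lies strictly between £870.8 and £1116.8 — underbidding then forfeits a profitable win.
£120.9: below both → same outcome either way.
£190.5: below both → same outcome either way.
£1959.1: above both → same outcome either way.
£590.5: below both → same outcome either way.
£584.1: below both → same outcome either way.
£1981.1: above both → same outcome either way.
Count: 0.

0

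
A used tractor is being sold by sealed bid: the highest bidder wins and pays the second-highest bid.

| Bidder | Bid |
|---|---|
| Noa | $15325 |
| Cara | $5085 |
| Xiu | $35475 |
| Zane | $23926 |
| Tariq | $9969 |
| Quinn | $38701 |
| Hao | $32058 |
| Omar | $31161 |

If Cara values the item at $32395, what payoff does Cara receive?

Highest bid: Quinn at $38701, so Quinn wins.
Second-highest bid: Xiu at $35475 — that is the price the winner pays.
Cara did not win, so Cara pays nothing and receives nothing: payoff $0.

$0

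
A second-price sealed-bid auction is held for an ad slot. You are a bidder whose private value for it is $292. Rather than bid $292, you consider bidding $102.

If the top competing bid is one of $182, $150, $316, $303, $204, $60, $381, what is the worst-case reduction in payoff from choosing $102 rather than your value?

$182: truthful gives $110, deviation gives $0 → loss $110.
$150: truthful gives $142, deviation gives $0 → loss $142.
$316: same outcome either way → loss $0.
$303: same outcome either way → loss $0.
$204: truthful gives $88, deviation gives $0 → loss $88.
$60: same outcome either way → loss $0.
$381: same outcome either way → loss $0.
Maximum loss: $142.

$142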